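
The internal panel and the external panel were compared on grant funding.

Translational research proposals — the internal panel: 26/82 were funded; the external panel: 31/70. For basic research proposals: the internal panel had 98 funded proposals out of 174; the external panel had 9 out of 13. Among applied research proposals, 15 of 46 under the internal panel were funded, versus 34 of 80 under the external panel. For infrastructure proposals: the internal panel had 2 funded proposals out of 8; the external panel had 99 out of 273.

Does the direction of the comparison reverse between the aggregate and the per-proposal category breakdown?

Yes

Translational research: the internal panel 26/82 = 31.7%, the external panel 31/70 = 44.3% → the external panel
Basic research: the internal panel 98/174 = 56.3%, the external panel 9/13 = 69.2% → the external panel
Applied research: the internal panel 15/46 = 32.6%, the external panel 34/80 = 42.5% → the external panel
Infrastructure: the internal panel 2/8 = 25.0%, the external panel 99/273 = 36.3% → the external panel
Overall: the internal panel 141/310 = 45.5%, the external panel 173/436 = 39.7% → the internal panel
The external panel wins each proposal group but the internal panel wins overall — the comparison reverses. The external panel's proposals skew toward infrastructure, which has a lower base rate.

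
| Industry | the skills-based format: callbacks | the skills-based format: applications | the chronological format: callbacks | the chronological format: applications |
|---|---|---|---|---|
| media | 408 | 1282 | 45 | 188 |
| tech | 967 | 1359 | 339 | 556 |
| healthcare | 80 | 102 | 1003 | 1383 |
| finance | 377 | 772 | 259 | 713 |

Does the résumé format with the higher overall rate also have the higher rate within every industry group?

Media: the skills-based format 408/1282 = 31.8%, the chronological format 45/188 = 23.9% → the skills-based format
Tech: the skills-based format 967/1359 = 71.2%, the chronological format 339/556 = 61.0% → the skills-based format
Healthcare: the skills-based format 80/102 = 78.4%, the chronological format 1003/1383 = 72.5% → the skills-based format
Finance: the skills-based format 377/772 = 48.8%, the chronological format 259/713 = 36.3% → the skills-based format
Overall: the skills-based format 1832/3515 = 52.1%, the chronological format 1646/2840 = 58.0% → the chronological format
The skills-based format wins each industry group but the chronological format wins overall — the comparison reverses. The skills-based format's applications skew toward media, which has a lower base rate.

No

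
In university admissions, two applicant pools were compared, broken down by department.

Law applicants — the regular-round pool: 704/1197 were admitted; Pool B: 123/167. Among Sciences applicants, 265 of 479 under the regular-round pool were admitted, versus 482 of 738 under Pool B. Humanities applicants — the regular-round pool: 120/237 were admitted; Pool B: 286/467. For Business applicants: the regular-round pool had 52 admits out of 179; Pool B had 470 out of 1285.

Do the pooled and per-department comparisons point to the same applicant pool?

No

Law: the regular-round pool 704/1197 = 58.8%, Pool B 123/167 = 73.7% → Pool B
Sciences: the regular-round pool 265/479 = 55.3%, Pool B 482/738 = 65.3% → Pool B
Humanities: the regular-round pool 120/237 = 50.6%, Pool B 286/467 = 61.2% → Pool B
Business: the regular-round pool 52/179 = 29.1%, Pool B 470/1285 = 36.6% → Pool B
Overall: the regular-round pool 1141/2092 = 54.5%, Pool B 1361/2657 = 51.2% → the regular-round pool
Pool B wins each department group but the regular-round pool wins overall — the comparison reverses. Pool B's applicants skew toward Business, which has a lower base rate.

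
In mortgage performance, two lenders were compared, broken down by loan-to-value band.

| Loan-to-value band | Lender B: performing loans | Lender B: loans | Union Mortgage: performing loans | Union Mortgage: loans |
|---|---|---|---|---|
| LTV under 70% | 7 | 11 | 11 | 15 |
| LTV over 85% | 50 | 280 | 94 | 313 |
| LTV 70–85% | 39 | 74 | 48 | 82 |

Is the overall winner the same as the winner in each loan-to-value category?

LTV under 70%: Lender B 7/11 = 63.6%, Union Mortgage 11/15 = 73.3% → Union Mortgage
LTV over 85%: Lender B 50/280 = 17.9%, Union Mortgage 94/313 = 30.0% → Union Mortgage
LTV 70–85%: Lender B 39/74 = 52.7%, Union Mortgage 48/82 = 58.5% → Union Mortgage
Overall: Lender B 96/365 = 26.3%, Union Mortgage 153/410 = 37.3% → Union Mortgage
Union Mortgage wins overall and in every loan-to-value group — no reversal.

Yes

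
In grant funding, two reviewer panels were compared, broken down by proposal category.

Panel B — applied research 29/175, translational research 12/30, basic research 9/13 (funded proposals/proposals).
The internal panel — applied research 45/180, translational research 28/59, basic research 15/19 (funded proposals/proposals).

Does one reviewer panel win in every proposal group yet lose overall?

Applied research: Panel B 29/175 = 16.6%, the internal panel 45/180 = 25.0% → the internal panel
Translational research: Panel B 12/30 = 40.0%, the internal panel 28/59 = 47.5% → the internal panel
Basic research: Panel B 9/13 = 69.2%, the internal panel 15/19 = 78.9% → the internal panel
Overall: Panel B 50/218 = 22.9%, the internal panel 88/258 = 34.1% → the internal panel
The internal panel wins overall and in every proposal group — no reversal.

No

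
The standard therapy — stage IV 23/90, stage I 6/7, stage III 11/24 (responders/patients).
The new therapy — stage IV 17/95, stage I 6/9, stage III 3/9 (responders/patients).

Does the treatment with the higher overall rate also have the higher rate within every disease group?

Stage IV: the standard therapy 23/90 = 25.6%, the new therapy 17/95 = 17.9% → the standard therapy
Stage I: the standard therapy 6/7 = 85.7%, the new therapy 6/9 = 66.7% → the standard therapy
Stage III: the standard therapy 11/24 = 45.8%, the new therapy 3/9 = 33.3% → the standard therapy
Overall: the standard therapy 40/121 = 33.1%, the new therapy 26/113 = 23.0% → the standard therapy
The standard therapy wins overall and in every disease group — no reversal.

Yes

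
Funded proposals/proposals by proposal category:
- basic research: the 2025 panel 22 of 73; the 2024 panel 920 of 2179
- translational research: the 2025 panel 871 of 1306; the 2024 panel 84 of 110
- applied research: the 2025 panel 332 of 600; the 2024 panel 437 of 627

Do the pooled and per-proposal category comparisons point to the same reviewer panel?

Basic research: the 2025 panel 22/73 = 30.1%, the 2024 panel 920/2179 = 42.2% → the 2024 panel
Translational research: the 2025 panel 871/1306 = 66.7%, the 2024 panel 84/110 = 76.4% → the 2024 panel
Applied research: the 2025 panel 332/600 = 55.3%, the 2024 panel 437/627 = 69.7% → the 2024 panel
Overall: the 2025 panel 1225/1979 = 61.9%, the 2024 panel 1441/2916 = 49.4% → the 2025 panel
The 2024 panel wins each proposal group but the 2025 panel wins overall — the comparison reverses. The 2024 panel's proposals skew toward basic research, which has a lower base rate.

No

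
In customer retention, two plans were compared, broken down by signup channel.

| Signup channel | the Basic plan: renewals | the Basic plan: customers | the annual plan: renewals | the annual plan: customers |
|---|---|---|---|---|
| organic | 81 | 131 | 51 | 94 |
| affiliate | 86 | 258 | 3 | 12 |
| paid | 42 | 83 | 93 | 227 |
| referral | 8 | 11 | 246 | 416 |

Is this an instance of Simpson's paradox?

Yes

Organic: the Basic plan 81/131 = 61.8%, the annual plan 51/94 = 54.3% → the Basic plan
Affiliate: the Basic plan 86/258 = 33.3%, the annual plan 3/12 = 25.0% → the Basic plan
Paid: the Basic plan 42/83 = 50.6%, the annual plan 93/227 = 41.0% → the Basic plan
Referral: the Basic plan 8/11 = 72.7%, the annual plan 246/416 = 59.1% → the Basic plan
Overall: the Basic plan 217/483 = 44.9%, the annual plan 393/749 = 52.5% → the annual plan
The Basic plan wins each signup group but the annual plan wins overall — the comparison reverses. The Basic plan's customers skew toward affiliate, which has a lower base rate.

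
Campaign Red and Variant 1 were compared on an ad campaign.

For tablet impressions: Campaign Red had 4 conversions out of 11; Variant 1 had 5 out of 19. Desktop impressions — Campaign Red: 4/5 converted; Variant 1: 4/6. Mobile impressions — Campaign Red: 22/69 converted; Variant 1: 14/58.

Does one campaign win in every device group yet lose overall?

No

Tablet: Campaign Red 4/11 = 36.4%, Variant 1 5/19 = 26.3% → Campaign Red
Desktop: Campaign Red 4/5 = 80.0%, Variant 1 4/6 = 66.7% → Campaign Red
Mobile: Campaign Red 22/69 = 31.9%, Variant 1 14/58 = 24.1% → Campaign Red
Overall: Campaign Red 30/85 = 35.3%, Variant 1 23/83 = 27.7% → Campaign Red
Campaign Red wins overall and in every device group — no reversal.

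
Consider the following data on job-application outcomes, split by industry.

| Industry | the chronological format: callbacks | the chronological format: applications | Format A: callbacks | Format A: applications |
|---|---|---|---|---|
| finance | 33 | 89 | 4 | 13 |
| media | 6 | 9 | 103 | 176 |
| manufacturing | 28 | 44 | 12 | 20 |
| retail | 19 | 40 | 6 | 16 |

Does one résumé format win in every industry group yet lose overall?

Yes

Finance: the chronological format 33/89 = 37.1%, Format A 4/13 = 30.8% → the chronological format
Media: the chronological format 6/9 = 66.7%, Format A 103/176 = 58.5% → the chronological format
Manufacturing: the chronological format 28/44 = 63.6%, Format A 12/20 = 60.0% → the chronological format
Retail: the chronological format 19/40 = 47.5%, Format A 6/16 = 37.5% → the chronological format
Overall: the chronological format 86/182 = 47.3%, Format A 125/225 = 55.6% → Format A
The chronological format wins each industry group but Format A wins overall — the comparison reverses. The chronological format's applications skew toward finance, which has a lower base rate.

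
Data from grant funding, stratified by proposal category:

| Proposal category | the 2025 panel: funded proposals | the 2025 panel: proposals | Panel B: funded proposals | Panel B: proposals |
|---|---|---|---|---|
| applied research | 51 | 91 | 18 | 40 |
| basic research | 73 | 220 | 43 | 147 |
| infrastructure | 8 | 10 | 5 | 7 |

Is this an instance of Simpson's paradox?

No

Applied research: the 2025 panel 51/91 = 56.0%, Panel B 18/40 = 45.0% → the 2025 panel
Basic research: the 2025 panel 73/220 = 33.2%, Panel B 43/147 = 29.3% → the 2025 panel
Infrastructure: the 2025 panel 8/10 = 80.0%, Panel B 5/7 = 71.4% → the 2025 panel
Overall: the 2025 panel 132/321 = 41.1%, Panel B 66/194 = 34.0% → the 2025 panel
The 2025 panel wins overall and in every proposal group — no reversal.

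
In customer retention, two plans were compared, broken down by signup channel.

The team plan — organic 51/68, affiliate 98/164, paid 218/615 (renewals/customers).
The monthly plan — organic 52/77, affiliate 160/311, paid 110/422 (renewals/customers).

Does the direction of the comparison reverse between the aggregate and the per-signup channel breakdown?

No

Organic: the team plan 51/68 = 75.0%, the monthly plan 52/77 = 67.5% → the team plan
Affiliate: the team plan 98/164 = 59.8%, the monthly plan 160/311 = 51.4% → the team plan
Paid: the team plan 218/615 = 35.4%, the monthly plan 110/422 = 26.1% → the team plan
Overall: the team plan 367/847 = 43.3%, the monthly plan 322/810 = 39.8% → the team plan
The team plan wins overall and in every signup group — no reversal.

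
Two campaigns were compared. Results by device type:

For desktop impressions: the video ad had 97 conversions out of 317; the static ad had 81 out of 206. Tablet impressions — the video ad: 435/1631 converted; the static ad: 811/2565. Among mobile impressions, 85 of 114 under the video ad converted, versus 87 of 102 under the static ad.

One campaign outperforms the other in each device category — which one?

Desktop: the video ad 97/317 = 30.6%, the static ad 81/206 = 39.3% → the static ad
Tablet: the video ad 435/1631 = 26.7%, the static ad 811/2565 = 31.6% → the static ad
Mobile: the video ad 85/114 = 74.6%, the static ad 87/102 = 85.3% → the static ad
The static ad has the higher rate in all 3 groups.

the static ad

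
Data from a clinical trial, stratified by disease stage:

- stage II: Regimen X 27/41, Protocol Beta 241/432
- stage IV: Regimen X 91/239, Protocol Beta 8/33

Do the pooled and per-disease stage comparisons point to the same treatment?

Stage II: Regimen X 27/41 = 65.9%, Protocol Beta 241/432 = 55.8% → Regimen X
Stage IV: Regimen X 91/239 = 38.1%, Protocol Beta 8/33 = 24.2% → Regimen X
Overall: Regimen X 118/280 = 42.1%, Protocol Beta 249/465 = 53.5% → Protocol Beta
Regimen X wins each disease group but Protocol Beta wins overall — the comparison reverses. Regimen X's patients skew toward stage IV, which has a lower base rate.

No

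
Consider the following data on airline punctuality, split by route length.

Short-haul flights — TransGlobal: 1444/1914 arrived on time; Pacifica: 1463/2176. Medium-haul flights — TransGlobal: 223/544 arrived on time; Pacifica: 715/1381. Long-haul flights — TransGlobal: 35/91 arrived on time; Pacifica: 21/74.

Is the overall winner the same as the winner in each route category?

Short-haul: TransGlobal 1444/1914 = 75.4%, Pacifica 1463/2176 = 67.2% → TransGlobal
Medium-haul: TransGlobal 223/544 = 41.0%, Pacifica 715/1381 = 51.8% → Pacifica
Long-haul: TransGlobal 35/91 = 38.5%, Pacifica 21/74 = 28.4% → TransGlobal
Overall: TransGlobal 1702/2549 = 66.8%, Pacifica 2199/3631 = 60.6% → TransGlobal
Neither sweeps: TransGlobal wins 2 of 3 groups, Pacifica wins 1. TransGlobal wins overall but not every group — no Simpson reversal.

No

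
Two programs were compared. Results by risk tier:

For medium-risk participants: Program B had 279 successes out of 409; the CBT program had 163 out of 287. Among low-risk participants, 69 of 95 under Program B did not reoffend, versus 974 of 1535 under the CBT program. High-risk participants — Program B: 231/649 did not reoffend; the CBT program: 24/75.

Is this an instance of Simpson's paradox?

Medium-risk: Program B 279/409 = 68.2%, the CBT program 163/287 = 56.8% → Program B
Low-risk: Program B 69/95 = 72.6%, the CBT program 974/1535 = 63.5% → Program B
High-risk: Program B 231/649 = 35.6%, the CBT program 24/75 = 32.0% → Program B
Overall: Program B 579/1153 = 50.2%, the CBT program 1161/1897 = 61.2% → the CBT program
Program B wins each risk group but the CBT program wins overall — the comparison reverses. Program B's participants skew toward high-risk, which has a lower base rate.

Yes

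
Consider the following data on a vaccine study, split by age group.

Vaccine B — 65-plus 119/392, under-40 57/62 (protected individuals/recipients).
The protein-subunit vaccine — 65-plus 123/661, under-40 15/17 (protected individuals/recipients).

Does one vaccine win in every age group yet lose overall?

No

65-plus: Vaccine B 119/392 = 30.4%, the protein-subunit vaccine 123/661 = 18.6% → Vaccine B
Under-40: Vaccine B 57/62 = 91.9%, the protein-subunit vaccine 15/17 = 88.2% → Vaccine B
Overall: Vaccine B 176/454 = 38.8%, the protein-subunit vaccine 138/678 = 20.4% → Vaccine B
Vaccine B wins overall and in every age group — no reversal.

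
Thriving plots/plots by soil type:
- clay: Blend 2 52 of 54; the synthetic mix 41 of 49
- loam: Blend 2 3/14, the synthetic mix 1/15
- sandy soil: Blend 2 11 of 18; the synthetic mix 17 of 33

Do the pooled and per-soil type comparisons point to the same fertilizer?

Yes

Clay: Blend 2 52/54 = 96.3%, the synthetic mix 41/49 = 83.7% → Blend 2
Loam: Blend 2 3/14 = 21.4%, the synthetic mix 1/15 = 6.7% → Blend 2
Sandy soil: Blend 2 11/18 = 61.1%, the synthetic mix 17/33 = 51.5% → Blend 2
Overall: Blend 2 66/86 = 76.7%, the synthetic mix 59/97 = 60.8% → Blend 2
Blend 2 wins overall and in every soil group — no reversal.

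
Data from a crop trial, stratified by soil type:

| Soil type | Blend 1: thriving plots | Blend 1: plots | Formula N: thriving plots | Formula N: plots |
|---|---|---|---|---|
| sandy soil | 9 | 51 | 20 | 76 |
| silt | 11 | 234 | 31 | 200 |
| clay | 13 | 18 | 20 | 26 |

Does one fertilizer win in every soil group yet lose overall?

Sandy soil: Blend 1 9/51 = 17.6%, Formula N 20/76 = 26.3% → Formula N
Silt: Blend 1 11/234 = 4.7%, Formula N 31/200 = 15.5% → Formula N
Clay: Blend 1 13/18 = 72.2%, Formula N 20/26 = 76.9% → Formula N
Overall: Blend 1 33/303 = 10.9%, Formula N 71/302 = 23.5% → Formula N
Formula N wins overall and in every soil group — no reversal.

No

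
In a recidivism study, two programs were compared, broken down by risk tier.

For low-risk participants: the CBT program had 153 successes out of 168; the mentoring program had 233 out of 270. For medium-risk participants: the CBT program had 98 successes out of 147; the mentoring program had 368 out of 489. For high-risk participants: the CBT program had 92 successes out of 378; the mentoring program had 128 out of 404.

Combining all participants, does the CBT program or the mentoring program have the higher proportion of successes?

the mentoring program

Low-risk: the CBT program 153/168 = 91.1%, the mentoring program 233/270 = 86.3% → the CBT program
Medium-risk: the CBT program 98/147 = 66.7%, the mentoring program 368/489 = 75.3% → the mentoring program
High-risk: the CBT program 92/378 = 24.3%, the mentoring program 128/404 = 31.7% → the mentoring program
Overall: the CBT program 343/693 = 49.5%, the mentoring program 729/1163 = 62.7% → the mentoring program
(Neither sweeps every risk group, but the mentoring program has the higher pooled rate.)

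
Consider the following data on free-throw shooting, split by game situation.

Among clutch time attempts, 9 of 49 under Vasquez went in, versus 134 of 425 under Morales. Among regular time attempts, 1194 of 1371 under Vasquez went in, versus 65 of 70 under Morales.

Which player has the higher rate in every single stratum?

Clutch time: Vasquez 9/49 = 18.4%, Morales 134/425 = 31.5% → Morales
Regular time: Vasquez 1194/1371 = 87.1%, Morales 65/70 = 92.9% → Morales
Morales has the higher rate in both groups.

Morales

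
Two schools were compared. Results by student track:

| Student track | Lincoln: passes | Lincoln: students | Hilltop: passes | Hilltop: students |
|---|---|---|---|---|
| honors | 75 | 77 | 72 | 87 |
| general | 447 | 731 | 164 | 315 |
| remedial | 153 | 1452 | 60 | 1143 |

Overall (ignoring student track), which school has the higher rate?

Honors: Lincoln 75/77 = 97.4%, Hilltop 72/87 = 82.8% → Lincoln
General: Lincoln 447/731 = 61.1%, Hilltop 164/315 = 52.1% → Lincoln
Remedial: Lincoln 153/1452 = 10.5%, Hilltop 60/1143 = 5.2% → Lincoln
Overall: Lincoln 675/2260 = 29.9%, Hilltop 296/1545 = 19.2% → Lincoln

Lincoln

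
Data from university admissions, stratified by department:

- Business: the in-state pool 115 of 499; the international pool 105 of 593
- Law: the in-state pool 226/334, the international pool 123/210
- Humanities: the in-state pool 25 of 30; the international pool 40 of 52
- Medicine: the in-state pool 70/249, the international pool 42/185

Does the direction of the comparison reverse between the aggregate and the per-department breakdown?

Business: the in-state pool 115/499 = 23.0%, the international pool 105/593 = 17.7% → the in-state pool
Law: the in-state pool 226/334 = 67.7%, the international pool 123/210 = 58.6% → the in-state pool
Humanities: the in-state pool 25/30 = 83.3%, the international pool 40/52 = 76.9% → the in-state pool
Medicine: the in-state pool 70/249 = 28.1%, the international pool 42/185 = 22.7% → the in-state pool
Overall: the in-state pool 436/1112 = 39.2%, the international pool 310/1040 = 29.8% → the in-state pool
The in-state pool wins overall and in every department group — no reversal.

No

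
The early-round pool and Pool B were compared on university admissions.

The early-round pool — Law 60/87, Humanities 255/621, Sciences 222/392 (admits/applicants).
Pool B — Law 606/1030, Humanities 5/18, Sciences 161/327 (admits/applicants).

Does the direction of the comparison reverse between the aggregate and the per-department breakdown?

Yes

Law: the early-round pool 60/87 = 69.0%, Pool B 606/1030 = 58.8% → the early-round pool
Humanities: the early-round pool 255/621 = 41.1%, Pool B 5/18 = 27.8% → the early-round pool
Sciences: the early-round pool 222/392 = 56.6%, Pool B 161/327 = 49.2% → the early-round pool
Overall: the early-round pool 537/1100 = 48.8%, Pool B 772/1375 = 56.1% → Pool B
The early-round pool wins each department group but Pool B wins overall — the comparison reverses. The early-round pool's applicants skew toward Humanities, which has a lower base rate.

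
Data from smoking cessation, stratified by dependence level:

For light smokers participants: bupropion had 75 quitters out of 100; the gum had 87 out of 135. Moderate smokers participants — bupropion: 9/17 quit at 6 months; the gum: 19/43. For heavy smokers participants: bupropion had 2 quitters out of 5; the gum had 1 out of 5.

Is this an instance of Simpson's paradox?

Light smokers: bupropion 75/100 = 75.0%, the gum 87/135 = 64.4% → bupropion
Moderate smokers: bupropion 9/17 = 52.9%, the gum 19/43 = 44.2% → bupropion
Heavy smokers: bupropion 2/5 = 40.0%, the gum 1/5 = 20.0% → bupropion
Overall: bupropion 86/122 = 70.5%, the gum 107/183 = 58.5% → bupropion
Bupropion wins overall and in every dependence group — no reversal.

No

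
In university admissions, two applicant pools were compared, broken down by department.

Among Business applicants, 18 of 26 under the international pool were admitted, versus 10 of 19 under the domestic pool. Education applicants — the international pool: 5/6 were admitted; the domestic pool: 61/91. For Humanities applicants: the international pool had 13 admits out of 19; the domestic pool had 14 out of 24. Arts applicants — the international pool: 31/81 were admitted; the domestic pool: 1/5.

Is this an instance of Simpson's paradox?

Yes

Business: the international pool 18/26 = 69.2%, the domestic pool 10/19 = 52.6% → the international pool
Education: the international pool 5/6 = 83.3%, the domestic pool 61/91 = 67.0% → the international pool
Humanities: the international pool 13/19 = 68.4%, the domestic pool 14/24 = 58.3% → the international pool
Arts: the international pool 31/81 = 38.3%, the domestic pool 1/5 = 20.0% → the international pool
Overall: the international pool 67/132 = 50.8%, the domestic pool 86/139 = 61.9% → the domestic pool
The international pool wins each department group but the domestic pool wins overall — the comparison reverses. The international pool's applicants skew toward Arts, which has a lower base rate.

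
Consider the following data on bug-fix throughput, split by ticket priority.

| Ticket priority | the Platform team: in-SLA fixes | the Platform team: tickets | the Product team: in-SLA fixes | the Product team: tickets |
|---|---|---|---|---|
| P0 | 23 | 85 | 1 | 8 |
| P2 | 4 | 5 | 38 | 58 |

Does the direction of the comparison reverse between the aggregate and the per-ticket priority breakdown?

P0: the Platform team 23/85 = 27.1%, the Product team 1/8 = 12.5% → the Platform team
P2: the Platform team 4/5 = 80.0%, the Product team 38/58 = 65.5% → the Platform team
Overall: the Platform team 27/90 = 30.0%, the Product team 39/66 = 59.1% → the Product team
The Platform team wins each ticket group but the Product team wins overall — the comparison reverses. The Platform team's tickets skew toward P0, which has a lower base rate.

Yes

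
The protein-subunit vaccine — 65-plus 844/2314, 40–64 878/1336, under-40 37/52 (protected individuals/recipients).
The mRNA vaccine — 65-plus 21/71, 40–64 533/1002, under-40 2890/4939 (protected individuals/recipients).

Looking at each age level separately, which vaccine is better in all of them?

the protein-subunit vaccine

65-plus: the protein-subunit vaccine 844/2314 = 36.5%, the mRNA vaccine 21/71 = 29.6% → the protein-subunit vaccine
40–64: the protein-subunit vaccine 878/1336 = 65.7%, the mRNA vaccine 533/1002 = 53.2% → the protein-subunit vaccine
Under-40: the protein-subunit vaccine 37/52 = 71.2%, the mRNA vaccine 2890/4939 = 58.5% → the protein-subunit vaccine
The protein-subunit vaccine has the higher rate in all 3 groups.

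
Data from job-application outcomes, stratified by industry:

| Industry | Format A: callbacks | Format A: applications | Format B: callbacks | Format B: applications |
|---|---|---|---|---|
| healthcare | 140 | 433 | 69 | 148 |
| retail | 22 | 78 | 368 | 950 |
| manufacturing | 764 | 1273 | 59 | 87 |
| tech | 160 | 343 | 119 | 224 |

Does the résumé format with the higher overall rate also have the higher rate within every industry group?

Healthcare: Format A 140/433 = 32.3%, Format B 69/148 = 46.6% → Format B
Retail: Format A 22/78 = 28.2%, Format B 368/950 = 38.7% → Format B
Manufacturing: Format A 764/1273 = 60.0%, Format B 59/87 = 67.8% → Format B
Tech: Format A 160/343 = 46.6%, Format B 119/224 = 53.1% → Format B
Overall: Format A 1086/2127 = 51.1%, Format B 615/1409 = 43.6% → Format A
Format B wins each industry group but Format A wins overall — the comparison reverses. Format B's applications skew toward retail, which has a lower base rate.

No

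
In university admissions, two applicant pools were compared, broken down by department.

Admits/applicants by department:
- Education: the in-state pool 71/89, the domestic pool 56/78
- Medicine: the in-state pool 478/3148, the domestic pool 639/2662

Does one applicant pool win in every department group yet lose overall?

No

Education: the in-state pool 71/89 = 79.8%, the domestic pool 56/78 = 71.8% → the in-state pool
Medicine: the in-state pool 478/3148 = 15.2%, the domestic pool 639/2662 = 24.0% → the domestic pool
Overall: the in-state pool 549/3237 = 17.0%, the domestic pool 695/2740 = 25.4% → the domestic pool
Neither sweeps: the in-state pool wins 1 of 2 groups, the domestic pool wins 1. The domestic pool wins overall but not every group — no Simpson reversal.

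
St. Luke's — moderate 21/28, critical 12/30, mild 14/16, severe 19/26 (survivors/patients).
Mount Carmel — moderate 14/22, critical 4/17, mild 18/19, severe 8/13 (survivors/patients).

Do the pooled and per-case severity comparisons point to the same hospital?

Moderate: St. Luke's 21/28 = 75.0%, Mount Carmel 14/22 = 63.6% → St. Luke's
Critical: St. Luke's 12/30 = 40.0%, Mount Carmel 4/17 = 23.5% → St. Luke's
Mild: St. Luke's 14/16 = 87.5%, Mount Carmel 18/19 = 94.7% → Mount Carmel
Severe: St. Luke's 19/26 = 73.1%, Mount Carmel 8/13 = 61.5% → St. Luke's
Overall: St. Luke's 66/100 = 66.0%, Mount Carmel 44/71 = 62.0% → St. Luke's
Neither sweeps: St. Luke's wins 3 of 4 groups, Mount Carmel wins 1. St. Luke's wins overall but not every group — no Simpson reversal.

No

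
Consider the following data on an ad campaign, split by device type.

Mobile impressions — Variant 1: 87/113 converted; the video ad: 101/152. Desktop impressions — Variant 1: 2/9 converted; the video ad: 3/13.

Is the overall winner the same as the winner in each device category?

No

Mobile: Variant 1 87/113 = 77.0%, the video ad 101/152 = 66.4% → Variant 1
Desktop: Variant 1 2/9 = 22.2%, the video ad 3/13 = 23.1% → the video ad
Overall: Variant 1 89/122 = 73.0%, the video ad 104/165 = 63.0% → Variant 1
Neither sweeps: Variant 1 wins 1 of 2 groups, the video ad wins 1. Variant 1 wins overall but not every group — no Simpson reversal.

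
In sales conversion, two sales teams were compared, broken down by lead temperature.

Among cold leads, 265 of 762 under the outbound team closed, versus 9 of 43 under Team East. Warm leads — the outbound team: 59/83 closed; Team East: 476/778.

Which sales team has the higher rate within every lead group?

Cold: the outbound team 265/762 = 34.8%, Team East 9/43 = 20.9% → the outbound team
Warm: the outbound team 59/83 = 71.1%, Team East 476/778 = 61.2% → the outbound team
The outbound team has the higher rate in both groups.

the outbound team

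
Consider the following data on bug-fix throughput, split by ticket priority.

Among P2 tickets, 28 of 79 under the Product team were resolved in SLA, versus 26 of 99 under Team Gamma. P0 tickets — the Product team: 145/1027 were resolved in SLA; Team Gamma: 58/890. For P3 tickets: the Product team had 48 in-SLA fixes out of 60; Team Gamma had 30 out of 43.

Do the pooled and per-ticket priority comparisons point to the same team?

Yes

P2: the Product team 28/79 = 35.4%, Team Gamma 26/99 = 26.3% → the Product team
P0: the Product team 145/1027 = 14.1%, Team Gamma 58/890 = 6.5% → the Product team
P3: the Product team 48/60 = 80.0%, Team Gamma 30/43 = 69.8% → the Product team
Overall: the Product team 221/1166 = 19.0%, Team Gamma 114/1032 = 11.0% → the Product team
The Product team wins overall and in every ticket group — no reversal.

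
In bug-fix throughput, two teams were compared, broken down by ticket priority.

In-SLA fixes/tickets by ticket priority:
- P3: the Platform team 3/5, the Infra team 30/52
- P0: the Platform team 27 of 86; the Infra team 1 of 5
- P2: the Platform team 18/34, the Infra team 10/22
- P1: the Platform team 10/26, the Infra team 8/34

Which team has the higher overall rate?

the Infra team

P3: the Platform team 3/5 = 60.0%, the Infra team 30/52 = 57.7% → the Platform team
P0: the Platform team 27/86 = 31.4%, the Infra team 1/5 = 20.0% → the Platform team
P2: the Platform team 18/34 = 52.9%, the Infra team 10/22 = 45.5% → the Platform team
P1: the Platform team 10/26 = 38.5%, the Infra team 8/34 = 23.5% → the Platform team
Overall: the Platform team 58/151 = 38.4%, the Infra team 49/113 = 43.4% → the Infra team
(The Platform team wins every ticket group but the Infra team wins overall — the Platform team's tickets skew toward the low-rate P0 group.)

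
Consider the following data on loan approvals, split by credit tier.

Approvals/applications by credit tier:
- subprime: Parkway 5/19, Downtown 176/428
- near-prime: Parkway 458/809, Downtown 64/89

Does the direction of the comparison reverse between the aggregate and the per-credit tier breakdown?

Subprime: Parkway 5/19 = 26.3%, Downtown 176/428 = 41.1% → Downtown
Near-prime: Parkway 458/809 = 56.6%, Downtown 64/89 = 71.9% → Downtown
Overall: Parkway 463/828 = 55.9%, Downtown 240/517 = 46.4% → Parkway
Downtown wins each credit group but Parkway wins overall — the comparison reverses. Downtown's applications skew toward subprime, which has a lower base rate.

Yes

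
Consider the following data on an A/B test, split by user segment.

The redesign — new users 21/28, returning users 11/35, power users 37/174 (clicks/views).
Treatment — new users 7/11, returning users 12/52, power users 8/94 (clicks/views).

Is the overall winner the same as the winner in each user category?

Yes

New users: the redesign 21/28 = 75.0%, Treatment 7/11 = 63.6% → the redesign
Returning users: the redesign 11/35 = 31.4%, Treatment 12/52 = 23.1% → the redesign
Power users: the redesign 37/174 = 21.3%, Treatment 8/94 = 8.5% → the redesign
Overall: the redesign 69/237 = 29.1%, Treatment 27/157 = 17.2% → the redesign
The redesign wins overall and in every user group — no reversal.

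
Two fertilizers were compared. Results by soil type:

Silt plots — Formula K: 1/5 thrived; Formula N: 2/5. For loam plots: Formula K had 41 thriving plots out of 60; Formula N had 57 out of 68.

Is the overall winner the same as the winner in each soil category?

Silt: Formula K 1/5 = 20.0%, Formula N 2/5 = 40.0% → Formula N
Loam: Formula K 41/60 = 68.3%, Formula N 57/68 = 83.8% → Formula N
Overall: Formula K 42/65 = 64.6%, Formula N 59/73 = 80.8% → Formula N
Formula N wins overall and in every soil group — no reversal.

Yes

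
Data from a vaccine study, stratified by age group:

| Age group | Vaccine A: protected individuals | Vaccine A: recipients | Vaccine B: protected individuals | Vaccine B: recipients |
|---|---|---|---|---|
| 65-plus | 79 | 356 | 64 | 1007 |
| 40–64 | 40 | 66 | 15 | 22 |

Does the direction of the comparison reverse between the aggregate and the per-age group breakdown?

No

65-plus: Vaccine A 79/356 = 22.2%, Vaccine B 64/1007 = 6.4% → Vaccine A
40–64: Vaccine A 40/66 = 60.6%, Vaccine B 15/22 = 68.2% → Vaccine B
Overall: Vaccine A 119/422 = 28.2%, Vaccine B 79/1029 = 7.7% → Vaccine A
Neither sweeps: Vaccine A wins 1 of 2 groups, Vaccine B wins 1. Vaccine A wins overall but not every group — no Simpson reversal.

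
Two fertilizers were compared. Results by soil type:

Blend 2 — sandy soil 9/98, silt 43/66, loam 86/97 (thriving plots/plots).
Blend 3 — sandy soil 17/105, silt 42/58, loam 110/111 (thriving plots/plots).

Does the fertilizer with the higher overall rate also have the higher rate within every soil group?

Sandy soil: Blend 2 9/98 = 9.2%, Blend 3 17/105 = 16.2% → Blend 3
Silt: Blend 2 43/66 = 65.2%, Blend 3 42/58 = 72.4% → Blend 3
Loam: Blend 2 86/97 = 88.7%, Blend 3 110/111 = 99.1% → Blend 3
Overall: Blend 2 138/261 = 52.9%, Blend 3 169/274 = 61.7% → Blend 3
Blend 3 wins overall and in every soil group — no reversal.

Yes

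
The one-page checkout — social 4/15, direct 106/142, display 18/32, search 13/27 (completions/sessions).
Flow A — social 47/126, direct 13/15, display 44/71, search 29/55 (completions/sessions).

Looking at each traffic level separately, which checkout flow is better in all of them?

Social: the one-page checkout 4/15 = 26.7%, Flow A 47/126 = 37.3% → Flow A
Direct: the one-page checkout 106/142 = 74.6%, Flow A 13/15 = 86.7% → Flow A
Display: the one-page checkout 18/32 = 56.2%, Flow A 44/71 = 62.0% → Flow A
Search: the one-page checkout 13/27 = 48.1%, Flow A 29/55 = 52.7% → Flow A
Flow A has the higher rate in all 4 groups.

Flow A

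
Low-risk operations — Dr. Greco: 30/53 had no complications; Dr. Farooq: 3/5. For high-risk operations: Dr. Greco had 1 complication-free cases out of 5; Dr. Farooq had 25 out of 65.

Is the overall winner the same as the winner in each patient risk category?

No

Low-risk: Dr. Greco 30/53 = 56.6%, Dr. Farooq 3/5 = 60.0% → Dr. Farooq
High-risk: Dr. Greco 1/5 = 20.0%, Dr. Farooq 25/65 = 38.5% → Dr. Farooq
Overall: Dr. Greco 31/58 = 53.4%, Dr. Farooq 28/70 = 40.0% → Dr. Greco
Dr. Farooq wins each patient risk group but Dr. Greco wins overall — the comparison reverses. Dr. Farooq's operations skew toward high-risk, which has a lower base rate.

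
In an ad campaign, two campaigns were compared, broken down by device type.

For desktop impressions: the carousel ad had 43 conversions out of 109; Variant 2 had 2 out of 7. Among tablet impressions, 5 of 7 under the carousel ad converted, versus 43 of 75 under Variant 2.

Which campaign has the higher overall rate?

Variant 2

Desktop: the carousel ad 43/109 = 39.4%, Variant 2 2/7 = 28.6% → the carousel ad
Tablet: the carousel ad 5/7 = 71.4%, Variant 2 43/75 = 57.3% → the carousel ad
Overall: the carousel ad 48/116 = 41.4%, Variant 2 45/82 = 54.9% → Variant 2
(The carousel ad wins every device group but Variant 2 wins overall — the carousel ad's impressions skew toward the low-rate desktop group.)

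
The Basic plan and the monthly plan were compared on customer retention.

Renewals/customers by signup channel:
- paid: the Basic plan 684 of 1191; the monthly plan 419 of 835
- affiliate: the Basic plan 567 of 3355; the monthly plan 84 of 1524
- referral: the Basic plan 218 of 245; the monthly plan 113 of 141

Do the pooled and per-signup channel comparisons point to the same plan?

Paid: the Basic plan 684/1191 = 57.4%, the monthly plan 419/835 = 50.2% → the Basic plan
Affiliate: the Basic plan 567/3355 = 16.9%, the monthly plan 84/1524 = 5.5% → the Basic plan
Referral: the Basic plan 218/245 = 89.0%, the monthly plan 113/141 = 80.1% → the Basic plan
Overall: the Basic plan 1469/4791 = 30.7%, the monthly plan 616/2500 = 24.6% → the Basic plan
The Basic plan wins overall and in every signup group — no reversal.

Yes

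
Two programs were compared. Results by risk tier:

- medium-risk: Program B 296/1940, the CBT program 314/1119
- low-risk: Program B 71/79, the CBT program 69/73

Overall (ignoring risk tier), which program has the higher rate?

the CBT program

Medium-risk: Program B 296/1940 = 15.3%, the CBT program 314/1119 = 28.1% → the CBT program
Low-risk: Program B 71/79 = 89.9%, the CBT program 69/73 = 94.5% → the CBT program
Overall: Program B 367/2019 = 18.2%, the CBT program 383/1192 = 32.1% → the CBT program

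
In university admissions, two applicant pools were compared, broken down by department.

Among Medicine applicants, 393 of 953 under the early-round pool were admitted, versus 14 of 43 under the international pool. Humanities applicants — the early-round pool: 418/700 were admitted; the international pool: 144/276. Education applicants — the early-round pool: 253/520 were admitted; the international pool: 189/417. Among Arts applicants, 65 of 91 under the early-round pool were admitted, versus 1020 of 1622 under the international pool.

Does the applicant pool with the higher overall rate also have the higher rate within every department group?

No

Medicine: the early-round pool 393/953 = 41.2%, the international pool 14/43 = 32.6% → the early-round pool
Humanities: the early-round pool 418/700 = 59.7%, the international pool 144/276 = 52.2% → the early-round pool
Education: the early-round pool 253/520 = 48.7%, the international pool 189/417 = 45.3% → the early-round pool
Arts: the early-round pool 65/91 = 71.4%, the international pool 1020/1622 = 62.9% → the early-round pool
Overall: the early-round pool 1129/2264 = 49.9%, the international pool 1367/2358 = 58.0% → the international pool
The early-round pool wins each department group but the international pool wins overall — the comparison reverses. The early-round pool's applicants skew toward Medicine, which has a lower base rate.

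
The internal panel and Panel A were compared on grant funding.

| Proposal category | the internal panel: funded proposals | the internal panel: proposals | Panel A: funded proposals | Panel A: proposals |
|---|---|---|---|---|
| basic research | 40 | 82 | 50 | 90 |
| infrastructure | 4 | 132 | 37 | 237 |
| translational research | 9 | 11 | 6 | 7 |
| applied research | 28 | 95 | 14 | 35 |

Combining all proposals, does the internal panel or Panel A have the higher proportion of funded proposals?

Panel A

Basic research: the internal panel 40/82 = 48.8%, Panel A 50/90 = 55.6% → Panel A
Infrastructure: the internal panel 4/132 = 3.0%, Panel A 37/237 = 15.6% → Panel A
Translational research: the internal panel 9/11 = 81.8%, Panel A 6/7 = 85.7% → Panel A
Applied research: the internal panel 28/95 = 29.5%, Panel A 14/35 = 40.0% → Panel A
Overall: the internal panel 81/320 = 25.3%, Panel A 107/369 = 29.0% → Panel A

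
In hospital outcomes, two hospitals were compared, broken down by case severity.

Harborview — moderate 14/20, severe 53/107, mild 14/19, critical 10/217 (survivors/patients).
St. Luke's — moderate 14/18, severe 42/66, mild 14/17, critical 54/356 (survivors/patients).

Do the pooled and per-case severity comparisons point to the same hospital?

Yes

Moderate: Harborview 14/20 = 70.0%, St. Luke's 14/18 = 77.8% → St. Luke's
Severe: Harborview 53/107 = 49.5%, St. Luke's 42/66 = 63.6% → St. Luke's
Mild: Harborview 14/19 = 73.7%, St. Luke's 14/17 = 82.4% → St. Luke's
Critical: Harborview 10/217 = 4.6%, St. Luke's 54/356 = 15.2% → St. Luke's
Overall: Harborview 91/363 = 25.1%, St. Luke's 124/457 = 27.1% → St. Luke's
St. Luke's wins overall and in every case group — no reversal.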